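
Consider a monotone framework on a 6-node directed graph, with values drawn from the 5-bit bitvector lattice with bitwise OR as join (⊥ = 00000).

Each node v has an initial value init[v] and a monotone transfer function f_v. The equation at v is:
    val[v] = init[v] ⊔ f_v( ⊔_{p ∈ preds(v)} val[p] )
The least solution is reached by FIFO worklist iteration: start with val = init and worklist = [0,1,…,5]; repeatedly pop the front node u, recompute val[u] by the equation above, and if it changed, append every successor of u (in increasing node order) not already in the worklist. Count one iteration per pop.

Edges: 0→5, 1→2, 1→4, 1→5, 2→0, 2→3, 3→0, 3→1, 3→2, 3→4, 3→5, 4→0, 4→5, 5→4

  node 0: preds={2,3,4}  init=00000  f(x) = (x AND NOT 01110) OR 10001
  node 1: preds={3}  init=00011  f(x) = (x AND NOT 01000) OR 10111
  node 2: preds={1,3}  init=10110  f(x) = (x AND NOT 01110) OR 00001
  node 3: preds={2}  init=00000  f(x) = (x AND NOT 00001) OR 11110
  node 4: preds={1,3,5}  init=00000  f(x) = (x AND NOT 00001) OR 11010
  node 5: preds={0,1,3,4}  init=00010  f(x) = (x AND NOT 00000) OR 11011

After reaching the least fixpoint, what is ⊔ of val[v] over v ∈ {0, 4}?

Worklist (10 pops):
  #1 pop 0: in=10110 → 10001 (was 00000); enqueue []
  #2 pop 1: in=00000 → 10111 (was 00011); enqueue []
  #3 pop 2: in=10111 → 10111 (was 10110); enqueue [0]
  #4 pop 3: in=10111 → 11110 (was 00000); enqueue [1,2]
  #5 pop 4: in=11111 → 11110 (was 00000); enqueue []
  #6 pop 5: in=11111 → 11111 (was 00010); enqueue [4]
  #7 pop 0: in=11111 → 10001 (no change)
  #8 pop 1: in=11110 → 10111 (no change)
  #9 pop 2: in=11111 → 10111 (no change)
  #10 pop 4: in=11111 → 11110 (no change)

Fixpoint:
  val[0] = 10001
  val[1] = 10111
  val[2] = 10111
  val[3] = 11110
  val[4] = 11110
  val[5] = 11111

11111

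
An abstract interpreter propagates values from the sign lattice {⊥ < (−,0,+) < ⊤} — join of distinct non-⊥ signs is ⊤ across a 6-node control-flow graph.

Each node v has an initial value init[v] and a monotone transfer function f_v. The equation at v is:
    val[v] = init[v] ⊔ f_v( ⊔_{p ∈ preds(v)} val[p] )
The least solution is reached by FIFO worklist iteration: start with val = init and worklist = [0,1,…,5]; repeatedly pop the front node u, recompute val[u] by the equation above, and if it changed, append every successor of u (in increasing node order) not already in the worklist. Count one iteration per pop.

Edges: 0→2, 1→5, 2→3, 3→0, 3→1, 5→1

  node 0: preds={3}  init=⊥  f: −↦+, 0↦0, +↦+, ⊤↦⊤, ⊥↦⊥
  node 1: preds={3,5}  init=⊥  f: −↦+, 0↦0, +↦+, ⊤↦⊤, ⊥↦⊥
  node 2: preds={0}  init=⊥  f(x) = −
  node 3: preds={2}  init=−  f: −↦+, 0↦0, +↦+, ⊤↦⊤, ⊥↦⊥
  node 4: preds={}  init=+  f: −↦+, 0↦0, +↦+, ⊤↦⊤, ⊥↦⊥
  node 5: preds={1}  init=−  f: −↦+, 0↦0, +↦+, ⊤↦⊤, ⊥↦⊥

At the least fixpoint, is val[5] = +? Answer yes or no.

no

Trace (10 dequeues):
  [1] u=0 | in − | out + | prev ⊥ | push {}
  [2] u=1 | in − | out + | prev ⊥ | push {}
  [3] u=2 | in + | out − | prev ⊥ | push {}
  [4] u=3 | in − | out ⊤ | prev − | push {0,1}
  [5] u=4 | in ⊥ | out + | ==
  [6] u=5 | in + | out ⊤ | prev − | push {}
  [7] u=0 | in ⊤ | out ⊤ | prev + | push {2}
  [8] u=1 | in ⊤ | out ⊤ | prev + | push {5}
  [9] u=2 | in ⊤ | out − | ==
  [10] u=5 | in ⊤ | out ⊤ | ==

Converged values:
  [0] ⊤
  [1] ⊤
  [2] −
  [3] ⊤
  [4] +
  [5] ⊤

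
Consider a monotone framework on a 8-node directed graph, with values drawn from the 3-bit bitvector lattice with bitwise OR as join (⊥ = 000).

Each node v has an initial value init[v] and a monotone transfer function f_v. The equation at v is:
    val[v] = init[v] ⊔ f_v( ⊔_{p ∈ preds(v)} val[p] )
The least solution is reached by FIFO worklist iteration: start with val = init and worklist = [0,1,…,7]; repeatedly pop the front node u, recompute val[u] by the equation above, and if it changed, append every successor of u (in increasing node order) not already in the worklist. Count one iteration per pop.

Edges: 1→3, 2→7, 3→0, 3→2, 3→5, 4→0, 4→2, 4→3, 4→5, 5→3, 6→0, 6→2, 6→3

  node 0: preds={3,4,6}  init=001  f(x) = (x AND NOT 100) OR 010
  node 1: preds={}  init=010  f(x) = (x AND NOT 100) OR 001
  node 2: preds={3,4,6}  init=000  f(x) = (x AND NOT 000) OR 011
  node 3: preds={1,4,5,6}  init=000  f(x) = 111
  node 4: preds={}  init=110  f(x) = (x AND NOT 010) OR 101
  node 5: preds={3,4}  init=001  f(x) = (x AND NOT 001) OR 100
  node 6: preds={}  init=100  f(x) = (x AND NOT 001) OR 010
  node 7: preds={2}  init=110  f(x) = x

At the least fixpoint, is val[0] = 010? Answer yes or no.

Worklist (11 pops):
  #1 pop 0: in=110 → 011 (was 001); enqueue []
  #2 pop 1: in=000 → 011 (was 010); enqueue []
  #3 pop 2: in=110 → 111 (was 000); enqueue []
  #4 pop 3: in=111 → 111 (was 000); enqueue [0,2]
  #5 pop 4: in=000 → 111 (was 110); enqueue [3]
  #6 pop 5: in=111 → 111 (was 001); enqueue []
  #7 pop 6: in=000 → 110 (was 100); enqueue []
  #8 pop 7: in=111 → 111 (was 110); enqueue []
  #9 pop 0: in=111 → 011 (no change)
  #10 pop 2: in=111 → 111 (no change)
  #11 pop 3: in=111 → 111 (no change)

Fixpoint:
  val[0] = 011
  val[1] = 011
  val[2] = 111
  val[3] = 111
  val[4] = 111
  val[5] = 111
  val[6] = 110
  val[7] = 111

no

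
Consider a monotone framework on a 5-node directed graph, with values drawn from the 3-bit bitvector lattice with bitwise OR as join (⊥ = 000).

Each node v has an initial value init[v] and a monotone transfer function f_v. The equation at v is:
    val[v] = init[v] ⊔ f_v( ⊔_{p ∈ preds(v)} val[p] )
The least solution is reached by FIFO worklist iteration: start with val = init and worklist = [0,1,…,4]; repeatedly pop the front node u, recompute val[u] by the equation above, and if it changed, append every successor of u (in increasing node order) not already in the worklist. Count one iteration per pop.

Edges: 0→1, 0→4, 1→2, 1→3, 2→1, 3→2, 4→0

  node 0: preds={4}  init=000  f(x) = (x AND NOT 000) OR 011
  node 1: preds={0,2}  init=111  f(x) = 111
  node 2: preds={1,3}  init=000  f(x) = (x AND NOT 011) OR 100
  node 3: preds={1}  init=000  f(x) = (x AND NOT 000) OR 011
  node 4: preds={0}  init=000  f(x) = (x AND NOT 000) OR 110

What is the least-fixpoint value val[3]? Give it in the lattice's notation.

111

Iteration log — 10 steps:
  step 1. node 0  ⊔preds=000  new=011  old=000  +wl: 
  step 2. node 1  ⊔preds=011  new=111  stable
  step 3. node 2  ⊔preds=111  new=100  old=000  +wl: 1
  step 4. node 3  ⊔preds=111  new=111  old=000  +wl: 2
  step 5. node 4  ⊔preds=011  new=111  old=000  +wl: 0
  step 6. node 1  ⊔preds=111  new=111  stable
  step 7. node 2  ⊔preds=111  new=100  stable
  step 8. node 0  ⊔preds=111  new=111  old=011  +wl: 1,4
  step 9. node 1  ⊔preds=111  new=111  stable
  step 10. node 4  ⊔preds=111  new=111  stable

Least fixpoint reached:
  node 0: 111
  node 1: 111
  node 2: 100
  node 3: 111
  node 4: 111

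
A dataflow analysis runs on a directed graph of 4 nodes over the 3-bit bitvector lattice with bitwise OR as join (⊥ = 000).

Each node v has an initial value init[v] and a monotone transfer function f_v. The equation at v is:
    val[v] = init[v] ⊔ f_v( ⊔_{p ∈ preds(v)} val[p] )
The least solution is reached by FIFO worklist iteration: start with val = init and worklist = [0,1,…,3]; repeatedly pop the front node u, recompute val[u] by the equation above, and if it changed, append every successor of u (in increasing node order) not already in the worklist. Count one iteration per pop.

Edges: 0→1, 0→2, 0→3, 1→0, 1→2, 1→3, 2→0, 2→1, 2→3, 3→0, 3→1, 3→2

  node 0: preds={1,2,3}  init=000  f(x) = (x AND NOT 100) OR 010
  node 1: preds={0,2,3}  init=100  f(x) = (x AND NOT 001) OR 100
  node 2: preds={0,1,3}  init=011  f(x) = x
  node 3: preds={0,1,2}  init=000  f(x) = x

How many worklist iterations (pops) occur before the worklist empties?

7

Trace (7 dequeues):
  [1] u=0 | in 111 | out 011 | prev 000 | push {}
  [2] u=1 | in 011 | out 110 | prev 100 | push {0}
  [3] u=2 | in 111 | out 111 | prev 011 | push {1}
  [4] u=3 | in 111 | out 111 | prev 000 | push {2}
  [5] u=0 | in 111 | out 011 | ==
  [6] u=1 | in 111 | out 110 | ==
  [7] u=2 | in 111 | out 111 | ==

Converged values:
  [0] 011
  [1] 110
  [2] 111
  [3] 111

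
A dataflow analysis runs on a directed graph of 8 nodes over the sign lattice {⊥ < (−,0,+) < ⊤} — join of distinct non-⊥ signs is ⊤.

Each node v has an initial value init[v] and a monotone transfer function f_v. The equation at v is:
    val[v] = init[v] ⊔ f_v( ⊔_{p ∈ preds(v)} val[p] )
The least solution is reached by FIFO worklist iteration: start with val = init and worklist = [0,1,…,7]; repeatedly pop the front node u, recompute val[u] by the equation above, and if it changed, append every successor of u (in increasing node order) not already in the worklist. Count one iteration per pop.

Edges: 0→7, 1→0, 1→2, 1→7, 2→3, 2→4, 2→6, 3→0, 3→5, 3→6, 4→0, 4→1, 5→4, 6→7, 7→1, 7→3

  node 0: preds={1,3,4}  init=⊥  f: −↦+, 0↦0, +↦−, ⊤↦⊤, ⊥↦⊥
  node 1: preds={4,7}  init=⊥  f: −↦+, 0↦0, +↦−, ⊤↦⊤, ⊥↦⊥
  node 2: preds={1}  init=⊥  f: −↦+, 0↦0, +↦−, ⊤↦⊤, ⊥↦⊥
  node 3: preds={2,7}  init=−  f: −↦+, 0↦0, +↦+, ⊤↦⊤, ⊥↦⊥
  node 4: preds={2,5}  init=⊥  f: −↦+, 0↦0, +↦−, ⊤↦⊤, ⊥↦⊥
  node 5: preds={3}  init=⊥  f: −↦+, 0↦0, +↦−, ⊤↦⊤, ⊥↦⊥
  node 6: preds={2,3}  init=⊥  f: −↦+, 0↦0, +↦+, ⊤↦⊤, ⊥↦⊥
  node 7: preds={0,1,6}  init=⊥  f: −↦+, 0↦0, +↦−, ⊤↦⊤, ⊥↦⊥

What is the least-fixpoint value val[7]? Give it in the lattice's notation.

Iteration log — 25 steps:
  step 1. node 0  ⊔preds=−  new=+  old=⊥  +wl: 
  step 2. node 1  ⊔preds=⊥  new=⊥  stable
  step 3. node 2  ⊔preds=⊥  new=⊥  stable
  step 4. node 3  ⊔preds=⊥  new=−  stable
  step 5. node 4  ⊔preds=⊥  new=⊥  stable
  step 6. node 5  ⊔preds=−  new=+  old=⊥  +wl: 4
  step 7. node 6  ⊔preds=−  new=+  old=⊥  +wl: 
  step 8. node 7  ⊔preds=+  new=−  old=⊥  +wl: 1,3
  step 9. node 4  ⊔preds=+  new=−  old=⊥  +wl: 0
  step 10. node 1  ⊔preds=−  new=+  old=⊥  +wl: 2,7
  step 11. node 3  ⊔preds=−  new=⊤  old=−  +wl: 5,6
  step 12. node 0  ⊔preds=⊤  new=⊤  old=+  +wl: 
  step 13. node 2  ⊔preds=+  new=−  old=⊥  +wl: 3,4
  step 14. node 7  ⊔preds=⊤  new=⊤  old=−  +wl: 1
  step 15. node 5  ⊔preds=⊤  new=⊤  old=+  +wl: 
  step 16. node 6  ⊔preds=⊤  new=⊤  old=+  +wl: 7
  step 17. node 3  ⊔preds=⊤  new=⊤  stable
  step 18. node 4  ⊔preds=⊤  new=⊤  old=−  +wl: 0
  step 19. node 1  ⊔preds=⊤  new=⊤  old=+  +wl: 2
  step 20. node 7  ⊔preds=⊤  new=⊤  stable
  step 21. node 0  ⊔preds=⊤  new=⊤  stable
  step 22. node 2  ⊔preds=⊤  new=⊤  old=−  +wl: 3,4,6
  step 23. node 3  ⊔preds=⊤  new=⊤  stable
  step 24. node 4  ⊔preds=⊤  new=⊤  stable
  step 25. node 6  ⊔preds=⊤  new=⊤  stable

Least fixpoint reached:
  node 0: ⊤
  node 1: ⊤
  node 2: ⊤
  node 3: ⊤
  node 4: ⊤
  node 5: ⊤
  node 6: ⊤
  node 7: ⊤

⊤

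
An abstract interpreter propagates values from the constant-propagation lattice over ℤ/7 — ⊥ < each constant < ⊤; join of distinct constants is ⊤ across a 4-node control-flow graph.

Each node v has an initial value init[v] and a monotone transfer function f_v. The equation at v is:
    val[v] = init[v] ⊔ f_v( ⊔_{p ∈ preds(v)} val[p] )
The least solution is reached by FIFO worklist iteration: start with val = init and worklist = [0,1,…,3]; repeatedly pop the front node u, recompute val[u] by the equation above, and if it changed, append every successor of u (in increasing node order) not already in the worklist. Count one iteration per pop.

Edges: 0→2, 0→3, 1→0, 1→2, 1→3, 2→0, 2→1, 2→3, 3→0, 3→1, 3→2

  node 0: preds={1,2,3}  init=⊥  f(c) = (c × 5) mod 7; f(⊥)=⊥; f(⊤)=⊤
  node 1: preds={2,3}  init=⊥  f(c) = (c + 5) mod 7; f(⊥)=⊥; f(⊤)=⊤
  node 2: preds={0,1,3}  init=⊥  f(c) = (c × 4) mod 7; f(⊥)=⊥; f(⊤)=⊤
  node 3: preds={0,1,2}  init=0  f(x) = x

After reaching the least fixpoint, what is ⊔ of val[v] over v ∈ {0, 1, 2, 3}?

⊤

Iteration log — 9 steps:
  step 1. node 0  ⊔preds=0  new=0  old=⊥  +wl: 
  step 2. node 1  ⊔preds=0  new=5  old=⊥  +wl: 0
  step 3. node 2  ⊔preds=⊤  new=⊤  old=⊥  +wl: 1
  step 4. node 3  ⊔preds=⊤  new=⊤  old=0  +wl: 2
  step 5. node 0  ⊔preds=⊤  new=⊤  old=0  +wl: 3
  step 6. node 1  ⊔preds=⊤  new=⊤  old=5  +wl: 0
  step 7. node 2  ⊔preds=⊤  new=⊤  stable
  step 8. node 3  ⊔preds=⊤  new=⊤  stable
  step 9. node 0  ⊔preds=⊤  new=⊤  stable

Least fixpoint reached:
  node 0: ⊤
  node 1: ⊤
  node 2: ⊤
  node 3: ⊤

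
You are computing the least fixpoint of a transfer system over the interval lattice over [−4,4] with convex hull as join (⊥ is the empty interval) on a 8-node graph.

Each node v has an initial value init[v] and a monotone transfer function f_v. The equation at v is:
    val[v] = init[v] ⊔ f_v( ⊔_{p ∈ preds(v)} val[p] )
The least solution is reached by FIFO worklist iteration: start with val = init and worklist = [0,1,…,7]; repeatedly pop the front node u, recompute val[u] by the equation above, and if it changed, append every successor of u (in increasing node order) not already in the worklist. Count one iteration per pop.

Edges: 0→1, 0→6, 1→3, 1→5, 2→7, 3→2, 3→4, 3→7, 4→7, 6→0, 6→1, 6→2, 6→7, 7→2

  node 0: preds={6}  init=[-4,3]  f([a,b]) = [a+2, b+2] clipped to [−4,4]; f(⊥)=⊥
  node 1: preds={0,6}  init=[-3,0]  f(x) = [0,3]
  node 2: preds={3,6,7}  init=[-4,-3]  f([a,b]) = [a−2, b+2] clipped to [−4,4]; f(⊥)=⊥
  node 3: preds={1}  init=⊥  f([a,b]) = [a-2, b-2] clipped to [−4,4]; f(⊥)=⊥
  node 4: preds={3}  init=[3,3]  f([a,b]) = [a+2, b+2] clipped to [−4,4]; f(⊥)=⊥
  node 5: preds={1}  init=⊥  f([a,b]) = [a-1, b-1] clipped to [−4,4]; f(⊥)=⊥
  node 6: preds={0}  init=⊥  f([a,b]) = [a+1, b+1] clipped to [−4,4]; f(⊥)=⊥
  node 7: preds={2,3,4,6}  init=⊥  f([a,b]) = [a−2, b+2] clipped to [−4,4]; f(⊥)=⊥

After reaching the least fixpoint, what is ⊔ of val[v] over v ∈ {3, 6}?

[-4,4]

Trace (13 dequeues):
  [1] u=0 | in ⊥ | out [-4,3] | ==
  [2] u=1 | in [-4,3] | out [-3,3] | prev [-3,0] | push {}
  [3] u=2 | in ⊥ | out [-4,-3] | ==
  [4] u=3 | in [-3,3] | out [-4,1] | prev ⊥ | push {2}
  [5] u=4 | in [-4,1] | out [-2,3] | prev [3,3] | push {}
  [6] u=5 | in [-3,3] | out [-4,2] | prev ⊥ | push {}
  [7] u=6 | in [-4,3] | out [-3,4] | prev ⊥ | push {0,1}
  [8] u=7 | in [-4,4] | out [-4,4] | prev ⊥ | push {}
  [9] u=2 | in [-4,4] | out [-4,4] | prev [-4,-3] | push {7}
  [10] u=0 | in [-3,4] | out [-4,4] | prev [-4,3] | push {6}
  [11] u=1 | in [-4,4] | out [-3,3] | ==
  [12] u=7 | in [-4,4] | out [-4,4] | ==
  [13] u=6 | in [-4,4] | out [-3,4] | ==

Converged values:
  [0] [-4,4]
  [1] [-3,3]
  [2] [-4,4]
  [3] [-4,1]
  [4] [-2,3]
  [5] [-4,2]
  [6] [-3,4]
  [7] [-4,4]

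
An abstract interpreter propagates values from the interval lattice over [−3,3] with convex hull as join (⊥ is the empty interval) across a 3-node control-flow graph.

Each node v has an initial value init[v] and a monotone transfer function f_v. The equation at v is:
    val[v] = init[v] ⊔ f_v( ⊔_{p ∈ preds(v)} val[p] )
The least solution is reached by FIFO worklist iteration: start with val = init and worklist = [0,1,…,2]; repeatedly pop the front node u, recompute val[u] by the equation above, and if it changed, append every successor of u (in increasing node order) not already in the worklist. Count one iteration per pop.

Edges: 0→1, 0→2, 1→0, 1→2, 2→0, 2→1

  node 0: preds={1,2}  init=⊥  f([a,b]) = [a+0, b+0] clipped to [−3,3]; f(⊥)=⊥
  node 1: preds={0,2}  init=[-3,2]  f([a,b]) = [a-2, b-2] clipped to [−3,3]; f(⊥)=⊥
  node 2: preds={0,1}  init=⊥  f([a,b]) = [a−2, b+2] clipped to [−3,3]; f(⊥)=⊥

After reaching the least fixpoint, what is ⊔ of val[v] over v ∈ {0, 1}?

Trace (6 dequeues):
  [1] u=0 | in [-3,2] | out [-3,2] | prev ⊥ | push {}
  [2] u=1 | in [-3,2] | out [-3,2] | ==
  [3] u=2 | in [-3,2] | out [-3,3] | prev ⊥ | push {0,1}
  [4] u=0 | in [-3,3] | out [-3,3] | prev [-3,2] | push {2}
  [5] u=1 | in [-3,3] | out [-3,2] | ==
  [6] u=2 | in [-3,3] | out [-3,3] | ==

Converged values:
  [0] [-3,3]
  [1] [-3,2]
  [2] [-3,3]

[-3,3]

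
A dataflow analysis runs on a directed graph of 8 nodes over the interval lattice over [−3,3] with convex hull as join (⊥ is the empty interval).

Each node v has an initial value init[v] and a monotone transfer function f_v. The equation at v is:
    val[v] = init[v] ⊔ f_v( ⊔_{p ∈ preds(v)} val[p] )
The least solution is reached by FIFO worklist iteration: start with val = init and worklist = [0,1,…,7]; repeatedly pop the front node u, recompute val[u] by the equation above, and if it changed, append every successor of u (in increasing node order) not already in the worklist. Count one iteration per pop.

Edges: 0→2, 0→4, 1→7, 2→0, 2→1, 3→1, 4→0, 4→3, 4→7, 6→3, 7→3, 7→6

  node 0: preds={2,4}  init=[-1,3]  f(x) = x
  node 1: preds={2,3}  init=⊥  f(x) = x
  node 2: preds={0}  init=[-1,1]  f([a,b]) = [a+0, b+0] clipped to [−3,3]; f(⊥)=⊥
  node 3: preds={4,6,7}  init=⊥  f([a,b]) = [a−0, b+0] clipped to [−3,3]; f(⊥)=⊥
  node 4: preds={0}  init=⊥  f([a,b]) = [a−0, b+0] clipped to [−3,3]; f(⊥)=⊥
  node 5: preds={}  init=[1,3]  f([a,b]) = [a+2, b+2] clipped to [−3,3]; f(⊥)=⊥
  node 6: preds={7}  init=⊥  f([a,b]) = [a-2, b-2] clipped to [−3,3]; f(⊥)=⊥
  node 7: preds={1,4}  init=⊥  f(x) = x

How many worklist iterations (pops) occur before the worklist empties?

19

Worklist (19 pops):
  #1 pop 0: in=[-1,1] → [-1,3] (no change)
  #2 pop 1: in=[-1,1] → [-1,1] (was ⊥); enqueue []
  #3 pop 2: in=[-1,3] → [-1,3] (was [-1,1]); enqueue [0,1]
  #4 pop 3: in=⊥ → ⊥ (no change)
  #5 pop 4: in=[-1,3] → [-1,3] (was ⊥); enqueue [3]
  #6 pop 5: in=⊥ → [1,3] (no change)
  #7 pop 6: in=⊥ → ⊥ (no change)
  #8 pop 7: in=[-1,3] → [-1,3] (was ⊥); enqueue [6]
  #9 pop 0: in=[-1,3] → [-1,3] (no change)
  #10 pop 1: in=[-1,3] → [-1,3] (was [-1,1]); enqueue [7]
  #11 pop 3: in=[-1,3] → [-1,3] (was ⊥); enqueue [1]
  #12 pop 6: in=[-1,3] → [-3,1] (was ⊥); enqueue [3]
  #13 pop 7: in=[-1,3] → [-1,3] (no change)
  #14 pop 1: in=[-1,3] → [-1,3] (no change)
  #15 pop 3: in=[-3,3] → [-3,3] (was [-1,3]); enqueue [1]
  #16 pop 1: in=[-3,3] → [-3,3] (was [-1,3]); enqueue [7]
  #17 pop 7: in=[-3,3] → [-3,3] (was [-1,3]); enqueue [3,6]
  #18 pop 3: in=[-3,3] → [-3,3] (no change)
  #19 pop 6: in=[-3,3] → [-3,1] (no change)

Fixpoint:
  val[0] = [-1,3]
  val[1] = [-3,3]
  val[2] = [-1,3]
  val[3] = [-3,3]
  val[4] = [-1,3]
  val[5] = [1,3]
  val[6] = [-3,1]
  val[7] = [-3,3]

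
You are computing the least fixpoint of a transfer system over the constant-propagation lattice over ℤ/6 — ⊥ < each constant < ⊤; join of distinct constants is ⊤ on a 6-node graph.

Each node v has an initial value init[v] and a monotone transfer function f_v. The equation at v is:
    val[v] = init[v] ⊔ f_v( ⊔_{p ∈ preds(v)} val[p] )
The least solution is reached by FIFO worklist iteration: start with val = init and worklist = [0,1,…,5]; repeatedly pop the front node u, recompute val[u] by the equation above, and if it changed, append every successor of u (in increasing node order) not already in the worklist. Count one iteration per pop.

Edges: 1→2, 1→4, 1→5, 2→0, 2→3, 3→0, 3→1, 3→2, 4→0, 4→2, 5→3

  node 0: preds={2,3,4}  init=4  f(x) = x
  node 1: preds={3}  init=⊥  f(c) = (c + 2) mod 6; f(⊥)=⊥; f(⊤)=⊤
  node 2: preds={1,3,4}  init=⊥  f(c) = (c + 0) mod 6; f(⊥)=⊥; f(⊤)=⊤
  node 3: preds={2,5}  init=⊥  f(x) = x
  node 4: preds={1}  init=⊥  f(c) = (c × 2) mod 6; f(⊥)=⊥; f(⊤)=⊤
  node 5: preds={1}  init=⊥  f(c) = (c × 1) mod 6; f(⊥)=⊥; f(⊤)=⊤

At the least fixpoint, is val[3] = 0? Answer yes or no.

no

Iteration log — 6 steps:
  step 1. node 0  ⊔preds=⊥  new=4  stable
  step 2. node 1  ⊔preds=⊥  new=⊥  stable
  step 3. node 2  ⊔preds=⊥  new=⊥  stable
  step 4. node 3  ⊔preds=⊥  new=⊥  stable
  step 5. node 4  ⊔preds=⊥  new=⊥  stable
  step 6. node 5  ⊔preds=⊥  new=⊥  stable

Least fixpoint reached:
  node 0: 4
  node 1: ⊥
  node 2: ⊥
  node 3: ⊥
  node 4: ⊥
  node 5: ⊥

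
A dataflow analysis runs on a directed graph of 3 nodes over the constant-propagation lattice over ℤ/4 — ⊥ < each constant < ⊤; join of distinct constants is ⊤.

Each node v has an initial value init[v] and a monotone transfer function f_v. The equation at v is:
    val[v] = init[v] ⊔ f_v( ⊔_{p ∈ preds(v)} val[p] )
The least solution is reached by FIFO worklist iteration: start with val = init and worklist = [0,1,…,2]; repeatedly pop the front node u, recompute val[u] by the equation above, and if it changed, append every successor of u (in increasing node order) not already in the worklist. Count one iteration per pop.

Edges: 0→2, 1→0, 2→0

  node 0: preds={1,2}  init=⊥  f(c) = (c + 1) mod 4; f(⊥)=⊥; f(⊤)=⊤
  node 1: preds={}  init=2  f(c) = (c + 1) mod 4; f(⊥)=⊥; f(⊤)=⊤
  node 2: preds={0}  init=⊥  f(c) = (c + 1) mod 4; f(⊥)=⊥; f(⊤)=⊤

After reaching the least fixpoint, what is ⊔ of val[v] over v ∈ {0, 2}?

Worklist (6 pops):
  #1 pop 0: in=2 → 3 (was ⊥); enqueue []
  #2 pop 1: in=⊥ → 2 (no change)
  #3 pop 2: in=3 → 0 (was ⊥); enqueue [0]
  #4 pop 0: in=⊤ → ⊤ (was 3); enqueue [2]
  #5 pop 2: in=⊤ → ⊤ (was 0); enqueue [0]
  #6 pop 0: in=⊤ → ⊤ (no change)

Fixpoint:
  val[0] = ⊤
  val[1] = 2
  val[2] = ⊤

⊤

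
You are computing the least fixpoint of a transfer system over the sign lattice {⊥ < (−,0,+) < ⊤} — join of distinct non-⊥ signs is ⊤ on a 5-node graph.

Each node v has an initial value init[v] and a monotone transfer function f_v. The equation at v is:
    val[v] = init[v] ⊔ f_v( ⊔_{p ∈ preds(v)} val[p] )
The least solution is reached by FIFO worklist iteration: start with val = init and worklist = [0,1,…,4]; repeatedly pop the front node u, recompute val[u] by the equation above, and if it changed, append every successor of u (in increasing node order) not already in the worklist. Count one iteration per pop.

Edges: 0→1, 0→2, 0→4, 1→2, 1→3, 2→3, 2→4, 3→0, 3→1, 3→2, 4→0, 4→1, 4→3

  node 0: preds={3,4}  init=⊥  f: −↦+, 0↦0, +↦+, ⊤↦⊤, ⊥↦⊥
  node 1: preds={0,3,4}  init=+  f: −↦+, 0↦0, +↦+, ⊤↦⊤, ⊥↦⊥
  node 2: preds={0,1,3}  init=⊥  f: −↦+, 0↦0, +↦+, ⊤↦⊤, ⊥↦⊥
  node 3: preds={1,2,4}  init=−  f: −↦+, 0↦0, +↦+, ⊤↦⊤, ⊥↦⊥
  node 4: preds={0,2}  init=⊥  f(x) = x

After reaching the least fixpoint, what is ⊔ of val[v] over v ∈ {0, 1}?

Iteration log — 10 steps:
  step 1. node 0  ⊔preds=−  new=+  old=⊥  +wl: 
  step 2. node 1  ⊔preds=⊤  new=⊤  old=+  +wl: 
  step 3. node 2  ⊔preds=⊤  new=⊤  old=⊥  +wl: 
  step 4. node 3  ⊔preds=⊤  new=⊤  old=−  +wl: 0,1,2
  step 5. node 4  ⊔preds=⊤  new=⊤  old=⊥  +wl: 3
  step 6. node 0  ⊔preds=⊤  new=⊤  old=+  +wl: 4
  step 7. node 1  ⊔preds=⊤  new=⊤  stable
  step 8. node 2  ⊔preds=⊤  new=⊤  stable
  step 9. node 3  ⊔preds=⊤  new=⊤  stable
  step 10. node 4  ⊔preds=⊤  new=⊤  stable

Least fixpoint reached:
  node 0: ⊤
  node 1: ⊤
  node 2: ⊤
  node 3: ⊤
  node 4: ⊤

⊤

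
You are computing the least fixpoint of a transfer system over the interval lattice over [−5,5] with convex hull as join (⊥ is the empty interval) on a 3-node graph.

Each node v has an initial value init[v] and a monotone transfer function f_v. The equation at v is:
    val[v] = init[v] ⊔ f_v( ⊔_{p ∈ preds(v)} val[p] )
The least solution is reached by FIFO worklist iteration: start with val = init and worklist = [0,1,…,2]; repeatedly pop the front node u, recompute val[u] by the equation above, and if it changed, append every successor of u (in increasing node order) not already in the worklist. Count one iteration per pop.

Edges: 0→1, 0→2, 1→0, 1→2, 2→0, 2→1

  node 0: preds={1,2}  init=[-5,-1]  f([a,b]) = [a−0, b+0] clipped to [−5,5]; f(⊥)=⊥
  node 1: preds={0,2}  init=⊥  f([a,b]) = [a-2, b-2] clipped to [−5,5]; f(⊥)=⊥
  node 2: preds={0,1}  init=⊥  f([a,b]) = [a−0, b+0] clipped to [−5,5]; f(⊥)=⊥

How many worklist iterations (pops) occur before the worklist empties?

Iteration log — 5 steps:
  step 1. node 0  ⊔preds=⊥  new=[-5,-1]  stable
  step 2. node 1  ⊔preds=[-5,-1]  new=[-5,-3]  old=⊥  +wl: 0
  step 3. node 2  ⊔preds=[-5,-1]  new=[-5,-1]  old=⊥  +wl: 1
  step 4. node 0  ⊔preds=[-5,-1]  new=[-5,-1]  stable
  step 5. node 1  ⊔preds=[-5,-1]  new=[-5,-3]  stable

Least fixpoint reached:
  node 0: [-5,-1]
  node 1: [-5,-3]
  node 2: [-5,-1]

5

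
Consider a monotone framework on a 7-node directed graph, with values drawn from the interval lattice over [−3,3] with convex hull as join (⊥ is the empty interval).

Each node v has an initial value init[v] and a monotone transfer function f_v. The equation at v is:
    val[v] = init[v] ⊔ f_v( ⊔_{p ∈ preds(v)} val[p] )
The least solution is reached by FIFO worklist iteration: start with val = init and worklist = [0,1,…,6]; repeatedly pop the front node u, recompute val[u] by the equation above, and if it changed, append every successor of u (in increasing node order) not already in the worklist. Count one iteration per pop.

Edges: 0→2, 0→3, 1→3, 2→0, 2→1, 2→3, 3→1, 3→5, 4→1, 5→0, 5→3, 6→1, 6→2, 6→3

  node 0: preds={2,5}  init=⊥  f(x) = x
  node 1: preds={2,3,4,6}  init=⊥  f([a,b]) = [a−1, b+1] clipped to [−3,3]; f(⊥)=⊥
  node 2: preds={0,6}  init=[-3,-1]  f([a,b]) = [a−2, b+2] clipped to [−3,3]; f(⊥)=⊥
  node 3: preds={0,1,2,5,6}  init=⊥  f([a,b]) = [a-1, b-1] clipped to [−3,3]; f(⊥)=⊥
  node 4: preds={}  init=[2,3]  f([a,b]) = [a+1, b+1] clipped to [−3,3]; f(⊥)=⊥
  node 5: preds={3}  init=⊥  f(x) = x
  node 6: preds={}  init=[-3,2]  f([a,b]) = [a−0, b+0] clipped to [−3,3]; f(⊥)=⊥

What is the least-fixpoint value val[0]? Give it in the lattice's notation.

[-3,3]

Iteration log — 11 steps:
  step 1. node 0  ⊔preds=[-3,-1]  new=[-3,-1]  old=⊥  +wl: 
  step 2. node 1  ⊔preds=[-3,3]  new=[-3,3]  old=⊥  +wl: 
  step 3. node 2  ⊔preds=[-3,2]  new=[-3,3]  old=[-3,-1]  +wl: 0,1
  step 4. node 3  ⊔preds=[-3,3]  new=[-3,2]  old=⊥  +wl: 
  step 5. node 4  ⊔preds=⊥  new=[2,3]  stable
  step 6. node 5  ⊔preds=[-3,2]  new=[-3,2]  old=⊥  +wl: 3
  step 7. node 6  ⊔preds=⊥  new=[-3,2]  stable
  step 8. node 0  ⊔preds=[-3,3]  new=[-3,3]  old=[-3,-1]  +wl: 2
  step 9. node 1  ⊔preds=[-3,3]  new=[-3,3]  stable
  step 10. node 3  ⊔preds=[-3,3]  new=[-3,2]  stable
  step 11. node 2  ⊔preds=[-3,3]  new=[-3,3]  stable

Least fixpoint reached:
  node 0: [-3,3]
  node 1: [-3,3]
  node 2: [-3,3]
  node 3: [-3,2]
  node 4: [2,3]
  node 5: [-3,2]
  node 6: [-3,2]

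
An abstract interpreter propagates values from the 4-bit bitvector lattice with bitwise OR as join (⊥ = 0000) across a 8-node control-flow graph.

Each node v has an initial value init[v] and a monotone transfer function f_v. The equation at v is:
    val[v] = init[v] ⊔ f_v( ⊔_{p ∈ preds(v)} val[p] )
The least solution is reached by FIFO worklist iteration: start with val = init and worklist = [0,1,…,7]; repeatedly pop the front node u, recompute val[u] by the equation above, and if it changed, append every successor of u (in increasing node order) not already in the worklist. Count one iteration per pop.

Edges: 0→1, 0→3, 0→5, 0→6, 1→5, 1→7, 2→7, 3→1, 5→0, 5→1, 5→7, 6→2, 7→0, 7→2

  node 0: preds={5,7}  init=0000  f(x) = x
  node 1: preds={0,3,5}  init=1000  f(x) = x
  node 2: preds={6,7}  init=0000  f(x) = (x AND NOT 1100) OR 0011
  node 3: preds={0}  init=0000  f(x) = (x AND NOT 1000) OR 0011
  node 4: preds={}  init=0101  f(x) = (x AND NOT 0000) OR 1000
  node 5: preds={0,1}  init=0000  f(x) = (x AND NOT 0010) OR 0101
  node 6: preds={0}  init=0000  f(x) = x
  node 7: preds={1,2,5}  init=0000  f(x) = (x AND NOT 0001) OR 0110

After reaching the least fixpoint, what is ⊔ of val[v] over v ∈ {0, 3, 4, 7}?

Worklist (18 pops):
  #1 pop 0: in=0000 → 0000 (no change)
  #2 pop 1: in=0000 → 1000 (no change)
  #3 pop 2: in=0000 → 0011 (was 0000); enqueue []
  #4 pop 3: in=0000 → 0011 (was 0000); enqueue [1]
  #5 pop 4: in=0000 → 1101 (was 0101); enqueue []
  #6 pop 5: in=1000 → 1101 (was 0000); enqueue [0]
  #7 pop 6: in=0000 → 0000 (no change)
  #8 pop 7: in=1111 → 1110 (was 0000); enqueue [2]
  #9 pop 1: in=1111 → 1111 (was 1000); enqueue [5,7]
  #10 pop 0: in=1111 → 1111 (was 0000); enqueue [1,3,6]
  #11 pop 2: in=1110 → 0011 (no change)
  #12 pop 5: in=1111 → 1101 (no change)
  #13 pop 7: in=1111 → 1110 (no change)
  #14 pop 1: in=1111 → 1111 (no change)
  #15 pop 3: in=1111 → 0111 (was 0011); enqueue [1]
  #16 pop 6: in=1111 → 1111 (was 0000); enqueue [2]
  #17 pop 1: in=1111 → 1111 (no change)
  #18 pop 2: in=1111 → 0011 (no change)

Fixpoint:
  val[0] = 1111
  val[1] = 1111
  val[2] = 0011
  val[3] = 0111
  val[4] = 1101
  val[5] = 1101
  val[6] = 1111
  val[7] = 1110

1111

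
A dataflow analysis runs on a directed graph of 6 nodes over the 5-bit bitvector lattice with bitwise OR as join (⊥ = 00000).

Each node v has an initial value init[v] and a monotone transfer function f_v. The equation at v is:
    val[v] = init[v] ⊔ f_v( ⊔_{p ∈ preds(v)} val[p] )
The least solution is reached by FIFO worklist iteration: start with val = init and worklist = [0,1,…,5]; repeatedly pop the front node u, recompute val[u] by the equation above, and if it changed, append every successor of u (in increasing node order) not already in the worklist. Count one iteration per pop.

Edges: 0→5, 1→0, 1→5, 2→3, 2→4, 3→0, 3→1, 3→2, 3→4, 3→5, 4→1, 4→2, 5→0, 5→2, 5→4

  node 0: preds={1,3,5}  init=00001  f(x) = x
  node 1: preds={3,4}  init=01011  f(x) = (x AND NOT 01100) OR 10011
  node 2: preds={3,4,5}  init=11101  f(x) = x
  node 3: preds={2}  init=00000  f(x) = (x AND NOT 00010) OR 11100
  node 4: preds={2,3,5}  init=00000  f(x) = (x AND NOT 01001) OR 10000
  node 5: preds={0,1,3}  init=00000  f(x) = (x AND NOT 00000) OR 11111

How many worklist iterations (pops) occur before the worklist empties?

Worklist (14 pops):
  #1 pop 0: in=01011 → 01011 (was 00001); enqueue []
  #2 pop 1: in=00000 → 11011 (was 01011); enqueue [0]
  #3 pop 2: in=00000 → 11101 (no change)
  #4 pop 3: in=11101 → 11101 (was 00000); enqueue [1,2]
  #5 pop 4: in=11101 → 10100 (was 00000); enqueue []
  #6 pop 5: in=11111 → 11111 (was 00000); enqueue [4]
  #7 pop 0: in=11111 → 11111 (was 01011); enqueue [5]
  #8 pop 1: in=11101 → 11011 (no change)
  #9 pop 2: in=11111 → 11111 (was 11101); enqueue [3]
  #10 pop 4: in=11111 → 10110 (was 10100); enqueue [1,2]
  #11 pop 5: in=11111 → 11111 (no change)
  #12 pop 3: in=11111 → 11101 (no change)
  #13 pop 1: in=11111 → 11011 (no change)
  #14 pop 2: in=11111 → 11111 (no change)

Fixpoint:
  val[0] = 11111
  val[1] = 11011
  val[2] = 11111
  val[3] = 11101
  val[4] = 10110
  val[5] = 11111

14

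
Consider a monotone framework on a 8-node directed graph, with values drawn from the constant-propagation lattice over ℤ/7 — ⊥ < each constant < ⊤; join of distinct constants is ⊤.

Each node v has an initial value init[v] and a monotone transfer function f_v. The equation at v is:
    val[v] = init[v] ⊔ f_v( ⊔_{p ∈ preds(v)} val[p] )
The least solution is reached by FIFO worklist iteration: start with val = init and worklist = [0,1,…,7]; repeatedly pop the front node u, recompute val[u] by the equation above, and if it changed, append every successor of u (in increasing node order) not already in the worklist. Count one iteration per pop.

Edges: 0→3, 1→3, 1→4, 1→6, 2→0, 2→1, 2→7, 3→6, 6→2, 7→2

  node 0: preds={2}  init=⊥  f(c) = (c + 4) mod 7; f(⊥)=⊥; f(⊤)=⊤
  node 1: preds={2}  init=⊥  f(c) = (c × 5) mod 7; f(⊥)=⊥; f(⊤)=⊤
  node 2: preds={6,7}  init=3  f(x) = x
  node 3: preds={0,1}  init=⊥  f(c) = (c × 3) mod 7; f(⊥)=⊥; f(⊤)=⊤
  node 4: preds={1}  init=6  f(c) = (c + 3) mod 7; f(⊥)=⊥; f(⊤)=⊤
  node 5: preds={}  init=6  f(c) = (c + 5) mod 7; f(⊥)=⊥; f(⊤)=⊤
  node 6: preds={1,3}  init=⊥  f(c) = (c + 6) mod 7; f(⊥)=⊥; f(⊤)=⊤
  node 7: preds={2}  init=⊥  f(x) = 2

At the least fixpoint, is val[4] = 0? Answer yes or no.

Worklist (15 pops):
  #1 pop 0: in=3 → 0 (was ⊥); enqueue []
  #2 pop 1: in=3 → 1 (was ⊥); enqueue []
  #3 pop 2: in=⊥ → 3 (no change)
  #4 pop 3: in=⊤ → ⊤ (was ⊥); enqueue []
  #5 pop 4: in=1 → ⊤ (was 6); enqueue []
  #6 pop 5: in=⊥ → 6 (no change)
  #7 pop 6: in=⊤ → ⊤ (was ⊥); enqueue [2]
  #8 pop 7: in=3 → 2 (was ⊥); enqueue []
  #9 pop 2: in=⊤ → ⊤ (was 3); enqueue [0,1,7]
  #10 pop 0: in=⊤ → ⊤ (was 0); enqueue [3]
  #11 pop 1: in=⊤ → ⊤ (was 1); enqueue [4,6]
  #12 pop 7: in=⊤ → 2 (no change)
  #13 pop 3: in=⊤ → ⊤ (no change)
  #14 pop 4: in=⊤ → ⊤ (no change)
  #15 pop 6: in=⊤ → ⊤ (no change)

Fixpoint:
  val[0] = ⊤
  val[1] = ⊤
  val[2] = ⊤
  val[3] = ⊤
  val[4] = ⊤
  val[5] = 6
  val[6] = ⊤
  val[7] = 2

no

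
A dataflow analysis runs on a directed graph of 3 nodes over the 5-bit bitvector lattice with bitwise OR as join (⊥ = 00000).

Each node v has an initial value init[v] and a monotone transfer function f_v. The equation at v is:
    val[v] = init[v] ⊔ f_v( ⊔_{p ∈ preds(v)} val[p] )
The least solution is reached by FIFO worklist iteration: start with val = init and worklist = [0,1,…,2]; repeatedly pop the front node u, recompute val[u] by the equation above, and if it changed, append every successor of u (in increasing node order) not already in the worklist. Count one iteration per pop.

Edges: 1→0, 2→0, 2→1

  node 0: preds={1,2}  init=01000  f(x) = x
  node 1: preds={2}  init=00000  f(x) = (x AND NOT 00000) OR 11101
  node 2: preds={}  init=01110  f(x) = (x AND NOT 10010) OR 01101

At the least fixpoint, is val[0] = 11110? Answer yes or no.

no

Trace (5 dequeues):
  [1] u=0 | in 01110 | out 01110 | prev 01000 | push {}
  [2] u=1 | in 01110 | out 11111 | prev 00000 | push {0}
  [3] u=2 | in 00000 | out 01111 | prev 01110 | push {1}
  [4] u=0 | in 11111 | out 11111 | prev 01110 | push {}
  [5] u=1 | in 01111 | out 11111 | ==

Converged values:
  [0] 11111
  [1] 11111
  [2] 01111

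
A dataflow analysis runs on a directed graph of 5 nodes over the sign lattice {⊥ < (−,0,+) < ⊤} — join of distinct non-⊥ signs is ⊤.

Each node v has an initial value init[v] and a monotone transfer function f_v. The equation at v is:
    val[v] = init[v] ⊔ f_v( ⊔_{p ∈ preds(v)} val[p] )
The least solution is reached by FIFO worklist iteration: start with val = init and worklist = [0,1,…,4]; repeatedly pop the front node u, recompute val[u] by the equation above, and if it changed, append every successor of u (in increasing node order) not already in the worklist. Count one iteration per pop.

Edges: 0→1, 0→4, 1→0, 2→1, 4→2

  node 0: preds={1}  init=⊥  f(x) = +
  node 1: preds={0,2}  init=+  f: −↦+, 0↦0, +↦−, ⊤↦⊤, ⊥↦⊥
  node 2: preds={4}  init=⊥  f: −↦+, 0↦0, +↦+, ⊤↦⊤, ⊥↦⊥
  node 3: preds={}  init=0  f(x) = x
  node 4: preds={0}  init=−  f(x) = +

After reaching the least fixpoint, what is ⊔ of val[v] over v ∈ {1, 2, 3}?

⊤

Iteration log — 9 steps:
  step 1. node 0  ⊔preds=+  new=+  old=⊥  +wl: 
  step 2. node 1  ⊔preds=+  new=⊤  old=+  +wl: 0
  step 3. node 2  ⊔preds=−  new=+  old=⊥  +wl: 1
  step 4. node 3  ⊔preds=⊥  new=0  stable
  step 5. node 4  ⊔preds=+  new=⊤  old=−  +wl: 2
  step 6. node 0  ⊔preds=⊤  new=+  stable
  step 7. node 1  ⊔preds=+  new=⊤  stable
  step 8. node 2  ⊔preds=⊤  new=⊤  old=+  +wl: 1
  step 9. node 1  ⊔preds=⊤  new=⊤  stable

Least fixpoint reached:
  node 0: +
  node 1: ⊤
  node 2: ⊤
  node 3: 0
  node 4: ⊤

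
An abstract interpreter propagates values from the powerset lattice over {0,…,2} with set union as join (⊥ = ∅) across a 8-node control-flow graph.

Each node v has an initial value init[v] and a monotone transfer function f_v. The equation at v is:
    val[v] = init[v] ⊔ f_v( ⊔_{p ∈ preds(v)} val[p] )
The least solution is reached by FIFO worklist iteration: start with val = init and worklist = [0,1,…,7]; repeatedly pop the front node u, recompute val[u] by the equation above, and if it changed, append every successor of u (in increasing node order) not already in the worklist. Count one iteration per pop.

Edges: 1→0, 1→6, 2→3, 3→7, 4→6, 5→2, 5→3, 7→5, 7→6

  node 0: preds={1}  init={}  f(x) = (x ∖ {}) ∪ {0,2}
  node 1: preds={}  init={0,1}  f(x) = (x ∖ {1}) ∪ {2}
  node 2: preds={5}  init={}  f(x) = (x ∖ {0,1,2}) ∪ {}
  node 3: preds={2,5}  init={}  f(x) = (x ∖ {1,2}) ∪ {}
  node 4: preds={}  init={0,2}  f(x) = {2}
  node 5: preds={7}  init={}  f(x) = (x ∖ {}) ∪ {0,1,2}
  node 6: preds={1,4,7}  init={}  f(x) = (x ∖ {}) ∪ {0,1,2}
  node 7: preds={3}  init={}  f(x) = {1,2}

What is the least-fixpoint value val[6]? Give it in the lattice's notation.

Iteration log — 14 steps:
  step 1. node 0  ⊔preds={0,1}  new={0,1,2}  old={}  +wl: 
  step 2. node 1  ⊔preds={}  new={0,1,2}  old={0,1}  +wl: 0
  step 3. node 2  ⊔preds={}  new={}  stable
  step 4. node 3  ⊔preds={}  new={}  stable
  step 5. node 4  ⊔preds={}  new={0,2}  stable
  step 6. node 5  ⊔preds={}  new={0,1,2}  old={}  +wl: 2,3
  step 7. node 6  ⊔preds={0,1,2}  new={0,1,2}  old={}  +wl: 
  step 8. node 7  ⊔preds={}  new={1,2}  old={}  +wl: 5,6
  step 9. node 0  ⊔preds={0,1,2}  new={0,1,2}  stable
  step 10. node 2  ⊔preds={0,1,2}  new={}  stable
  step 11. node 3  ⊔preds={0,1,2}  new={0}  old={}  +wl: 7
  step 12. node 5  ⊔preds={1,2}  new={0,1,2}  stable
  step 13. node 6  ⊔preds={0,1,2}  new={0,1,2}  stable
  step 14. node 7  ⊔preds={0}  new={1,2}  stable

Least fixpoint reached:
  node 0: {0,1,2}
  node 1: {0,1,2}
  node 2: {}
  node 3: {0}
  node 4: {0,2}
  node 5: {0,1,2}
  node 6: {0,1,2}
  node 7: {1,2}

{0,1,2}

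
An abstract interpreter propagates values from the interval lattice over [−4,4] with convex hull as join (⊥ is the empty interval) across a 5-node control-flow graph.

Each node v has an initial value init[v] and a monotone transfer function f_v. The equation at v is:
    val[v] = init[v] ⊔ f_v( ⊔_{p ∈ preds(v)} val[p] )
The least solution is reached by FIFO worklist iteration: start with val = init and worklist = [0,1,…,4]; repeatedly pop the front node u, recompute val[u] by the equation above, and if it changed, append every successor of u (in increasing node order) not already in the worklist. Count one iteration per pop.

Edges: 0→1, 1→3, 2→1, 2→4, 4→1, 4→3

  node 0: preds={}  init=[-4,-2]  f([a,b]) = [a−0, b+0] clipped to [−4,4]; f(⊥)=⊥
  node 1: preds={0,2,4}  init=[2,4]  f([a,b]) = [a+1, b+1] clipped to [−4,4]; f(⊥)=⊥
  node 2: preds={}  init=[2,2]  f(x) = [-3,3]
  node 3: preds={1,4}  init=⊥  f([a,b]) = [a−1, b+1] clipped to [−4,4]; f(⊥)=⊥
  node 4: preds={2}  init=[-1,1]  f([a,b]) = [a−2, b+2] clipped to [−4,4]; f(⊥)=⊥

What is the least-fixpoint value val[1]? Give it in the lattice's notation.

[-3,4]

Iteration log — 7 steps:
  step 1. node 0  ⊔preds=⊥  new=[-4,-2]  stable
  step 2. node 1  ⊔preds=[-4,2]  new=[-3,4]  old=[2,4]  +wl: 
  step 3. node 2  ⊔preds=⊥  new=[-3,3]  old=[2,2]  +wl: 1
  step 4. node 3  ⊔preds=[-3,4]  new=[-4,4]  old=⊥  +wl: 
  step 5. node 4  ⊔preds=[-3,3]  new=[-4,4]  old=[-1,1]  +wl: 3
  step 6. node 1  ⊔preds=[-4,4]  new=[-3,4]  stable
  step 7. node 3  ⊔preds=[-4,4]  new=[-4,4]  stable

Least fixpoint reached:
  node 0: [-4,-2]
  node 1: [-3,4]
  node 2: [-3,3]
  node 3: [-4,4]
  node 4: [-4,4]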